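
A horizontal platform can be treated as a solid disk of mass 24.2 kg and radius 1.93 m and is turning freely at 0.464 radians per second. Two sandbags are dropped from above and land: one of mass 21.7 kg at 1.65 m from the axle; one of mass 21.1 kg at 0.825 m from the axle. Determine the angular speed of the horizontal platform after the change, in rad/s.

ω_f ≈ 0.176 rad/s

The added mass arrives with no angular momentum about the axle, and any external torque about the axle is negligible, so the system's angular momentum is conserved.
I_p = ½(24.2)(1.93)² = 45.07 kg·m².
Added inertia Σmr² = (21.7)(1.65)² + (21.1)(0.825)² = 73.44 kg·m²; I_f = 45.07 + 73.44 = 118.5 kg·m².
ω_f = I_p ω_i / I_f = (45.07)(0.464) / 118.5 = 0.1765 rad/s.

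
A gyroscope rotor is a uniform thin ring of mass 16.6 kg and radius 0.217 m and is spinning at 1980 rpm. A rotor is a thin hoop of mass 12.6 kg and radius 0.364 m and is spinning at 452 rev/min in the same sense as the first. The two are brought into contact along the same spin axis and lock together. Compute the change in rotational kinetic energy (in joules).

No external torque acts about the common axis, so total angular momentum is conserved.
Moments of inertia: I_A = (16.6)(0.217)² = 0.7817 kg·m²; I_B = (12.6)(0.364)² = 1.669 kg·m².
Taking A's sense as positive: L = (0.7817)(1980) + (1.669)(452) = 2302 kg·m²·rpm.
Combined I = 0.7817 + 1.669 = 2.451 kg·m².
ω_f = L / I = 2302 / 2.451 = 939.3 rpm.
KE_i = ½ΣIω² = 18670 J; KE_f = ½(2.451)(98.36)² = 11860 J.

ΔKE ≈ -6820 J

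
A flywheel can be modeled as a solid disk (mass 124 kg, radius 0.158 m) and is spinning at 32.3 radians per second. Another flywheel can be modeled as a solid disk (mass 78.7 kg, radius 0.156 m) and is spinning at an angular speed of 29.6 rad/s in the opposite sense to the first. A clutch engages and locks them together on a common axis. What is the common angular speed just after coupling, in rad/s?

|ω_f| ≈ 8.64 rad/s

No external torque acts about the common axis, so total angular momentum is conserved.
Moments of inertia: I_A = ½(124)(0.158)² = 1.548 kg·m²; I_B = ½(78.7)(0.156)² = 0.9576 kg·m².
Taking A's sense as positive: L = (1.548)(32.3) − (0.9576)(29.6) = 21.65 kg·m²·rad/s.
Combined I = 1.548 + 0.9576 = 2.505 kg·m².
ω_f = L / I = 21.65 / 2.505 = 8.640 rad/s.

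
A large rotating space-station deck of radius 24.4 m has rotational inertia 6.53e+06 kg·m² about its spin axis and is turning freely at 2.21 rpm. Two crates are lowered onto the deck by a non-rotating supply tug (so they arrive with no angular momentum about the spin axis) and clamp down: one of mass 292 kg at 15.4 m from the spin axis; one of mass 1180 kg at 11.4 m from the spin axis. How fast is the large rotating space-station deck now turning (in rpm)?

ω_f ≈ 2.14 rpm

No external torque acts about the spin axis; L_before = L_after.
Added inertia Σmr² = (292)(15.4)² + (1180)(11.4)² = 2.226e+05 kg·m²; I_f = 6.530e+06 + 2.226e+05 = 6.753e+06 kg·m².
ω_f = I_p ω_i / I_f = (6.530e+06)(2.21) / 6.753e+06 = 2.137 rpm.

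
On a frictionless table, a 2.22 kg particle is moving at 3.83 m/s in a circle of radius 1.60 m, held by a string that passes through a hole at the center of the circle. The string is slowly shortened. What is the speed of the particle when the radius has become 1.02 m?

Central (radial) force ⇒ zero torque about the center ⇒ m v r is constant.
v₂ = v₁ r₁ / r₂ = (3.83)(1.60) / (1.02) = 6.008 m/s.

v₂ ≈ 6.01 m/s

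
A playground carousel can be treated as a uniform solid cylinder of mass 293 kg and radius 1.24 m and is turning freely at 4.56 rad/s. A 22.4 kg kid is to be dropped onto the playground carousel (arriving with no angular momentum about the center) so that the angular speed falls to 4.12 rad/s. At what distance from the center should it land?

r ≈ 1.04 m

No external torque acts about the center; L_before = L_after.
I_p = ½(293)(1.24)² = 225.3 kg·m².
I_p ω_i = (I_p + m r²) ω_f ⇒ m r² = I_p(ω_i/ω_f − 1) = 225.3(4.56/4.12 − 1) = 24.06 kg·m².
r = √(24.06/22.4) = 1.036 m.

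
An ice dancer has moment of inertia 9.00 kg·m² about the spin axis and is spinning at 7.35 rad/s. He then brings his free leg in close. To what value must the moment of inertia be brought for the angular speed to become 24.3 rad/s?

Angular momentum about the spin axis is conserved since the torque about it is zero.
I₂ = I₁ω₁ / ω₂ = (9.00)(7.35) / (24.3) = 2.722 kg·m².

I₂ ≈ 2.72 kg·m²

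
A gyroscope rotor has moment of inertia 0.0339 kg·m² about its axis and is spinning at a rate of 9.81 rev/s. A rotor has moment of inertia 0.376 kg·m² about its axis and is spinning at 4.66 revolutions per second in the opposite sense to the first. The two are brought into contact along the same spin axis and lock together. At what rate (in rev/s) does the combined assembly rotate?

No external torque acts about the common axis, so total angular momentum is conserved.
Taking A's sense as positive: L = (0.03390)(9.81) − (0.3760)(4.66) = -1.420 kg·m²·rev/s.
Combined I = 0.03390 + 0.3760 = 0.4099 kg·m².
ω_f = L / I = -1.420 / 0.4099 = -3.463 rev/s.

|ω_f| ≈ 3.46 rev/s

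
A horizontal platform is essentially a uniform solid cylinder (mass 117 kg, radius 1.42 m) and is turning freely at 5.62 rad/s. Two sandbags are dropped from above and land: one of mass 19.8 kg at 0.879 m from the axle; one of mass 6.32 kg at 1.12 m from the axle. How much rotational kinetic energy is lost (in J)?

energy lost ≈ 306 J

The added mass arrives with no angular momentum about the axle, and any external torque about the axle is negligible, so the system's angular momentum is conserved.
I_p = ½(117)(1.42)² = 118.0 kg·m².
Added inertia Σmr² = (19.8)(0.879)² + (6.32)(1.12)² = 23.23 kg·m²; I_f = 118.0 + 23.23 = 141.2 kg·m².
ω_f = I_p ω_i / I_f = (118.0)(5.62) / 141.2 = 4.695 rad/s.
KE_i = ½(118.0)(5.620 rad/s)² = 1863 J; KE_f = ½(141.2)(4.695)² = 1556 J.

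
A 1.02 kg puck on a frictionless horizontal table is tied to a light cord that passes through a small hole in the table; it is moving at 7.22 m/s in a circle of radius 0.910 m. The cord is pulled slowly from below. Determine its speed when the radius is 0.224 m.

v₂ ≈ 29.3 m/s

The only horizontal force on the mass is along the cord (radial), so it exerts no torque about the hole and angular momentum m v r is conserved.
v₂ = v₁ r₁ / r₂ = (7.22)(0.910) / (0.224) = 29.33 m/s.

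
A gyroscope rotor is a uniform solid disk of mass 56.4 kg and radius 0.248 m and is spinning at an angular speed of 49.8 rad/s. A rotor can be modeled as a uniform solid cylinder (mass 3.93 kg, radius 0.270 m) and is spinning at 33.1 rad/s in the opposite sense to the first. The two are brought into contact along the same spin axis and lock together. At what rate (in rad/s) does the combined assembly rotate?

|ω_f| ≈ 43.5 rad/s

No external torque acts about the common axis, so total angular momentum is conserved.
Moments of inertia: I_A = ½(56.4)(0.248)² = 1.734 kg·m²; I_B = ½(3.93)(0.270)² = 0.1432 kg·m².
Taking A's sense as positive: L = (1.734)(49.8) − (0.1432)(33.1) = 81.63 kg·m²·rad/s.
Combined I = 1.734 + 0.1432 = 1.878 kg·m².
ω_f = L / I = 81.63 / 1.878 = 43.48 rad/s.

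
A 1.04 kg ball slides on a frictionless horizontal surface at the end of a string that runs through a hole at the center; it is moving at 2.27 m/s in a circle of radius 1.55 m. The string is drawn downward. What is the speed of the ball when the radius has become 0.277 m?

Central (radial) force ⇒ zero torque about the center ⇒ m v r is constant.
v₂ = v₁ r₁ / r₂ = (2.27)(1.55) / (0.277) = 12.70 m/s.

v₂ ≈ 12.7 m/s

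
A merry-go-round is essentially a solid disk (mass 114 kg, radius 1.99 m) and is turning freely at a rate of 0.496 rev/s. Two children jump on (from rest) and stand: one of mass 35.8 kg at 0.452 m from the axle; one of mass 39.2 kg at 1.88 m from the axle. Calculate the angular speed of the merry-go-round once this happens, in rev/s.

The added mass arrives with no angular momentum about the axle, and any external torque about the axle is negligible, so the system's angular momentum is conserved.
I_p = ½(114)(1.99)² = 225.7 kg·m².
Added inertia Σmr² = (35.8)(0.452)² + (39.2)(1.88)² = 145.9 kg·m²; I_f = 225.7 + 145.9 = 371.6 kg·m².
ω_f = I_p ω_i / I_f = (225.7)(0.496) / 371.6 = 0.3013 rev/s.

ω_f ≈ 0.301 rev/s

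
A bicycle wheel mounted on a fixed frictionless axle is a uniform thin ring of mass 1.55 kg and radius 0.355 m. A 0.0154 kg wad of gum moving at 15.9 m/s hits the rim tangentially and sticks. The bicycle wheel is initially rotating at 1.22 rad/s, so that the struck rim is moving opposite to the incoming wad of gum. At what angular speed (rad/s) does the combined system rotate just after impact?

About the axle the impulsive forces during the collision are internal, so angular momentum about that axis is conserved.
I_p = (1.55)(0.355)² = 0.1953 kg·m². Taking the sense of the wad of gum's angular momentum as positive, L_{wad} = m v R = (0.0154)(15.9)(0.355) = 0.08693 kg·m²/s.
L_i = −I_p ω_p + m v R = −(0.1953)(1.22) + 0.08693 = -0.1514 kg·m²/s.
After sticking, I_f = I_p + m R² = 0.1953 + (0.0154)(0.355)² = 0.1973 kg·m².
ω_f = L_i / I_f = -0.1514 / 0.1973 = -0.7674 rad/s.

|ω_f| ≈ 0.767 rad/s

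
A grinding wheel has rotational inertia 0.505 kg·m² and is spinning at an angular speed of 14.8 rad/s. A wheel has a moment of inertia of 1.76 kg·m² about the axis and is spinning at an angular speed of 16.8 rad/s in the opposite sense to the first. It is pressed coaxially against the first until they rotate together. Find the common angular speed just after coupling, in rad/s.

|ω_f| ≈ 9.75 rad/s

The coupling torques are internal; angular momentum about the shared axis is conserved.
Taking A's sense as positive: L = (0.5050)(14.8) − (1.760)(16.8) = -22.09 kg·m²·rad/s.
Combined I = 0.5050 + 1.760 = 2.265 kg·m².
ω_f = L / I = -22.09 / 2.265 = -9.755 rad/s.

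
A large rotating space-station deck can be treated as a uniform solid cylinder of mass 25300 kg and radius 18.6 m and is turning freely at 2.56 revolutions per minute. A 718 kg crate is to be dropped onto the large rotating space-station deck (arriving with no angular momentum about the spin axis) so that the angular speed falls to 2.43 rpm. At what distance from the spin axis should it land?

r ≈ 18.1 m

No external torque acts about the spin axis; L_before = L_after.
I_p = ½(25300)(18.6)² = 4.376e+06 kg·m².
I_p ω_i = (I_p + m r²) ω_f ⇒ m r² = I_p(ω_i/ω_f − 1) = 4.376e+06(2.56/2.43 − 1) = 2.341e+05 kg·m².
r = √(2.341e+05/718) = 18.06 m.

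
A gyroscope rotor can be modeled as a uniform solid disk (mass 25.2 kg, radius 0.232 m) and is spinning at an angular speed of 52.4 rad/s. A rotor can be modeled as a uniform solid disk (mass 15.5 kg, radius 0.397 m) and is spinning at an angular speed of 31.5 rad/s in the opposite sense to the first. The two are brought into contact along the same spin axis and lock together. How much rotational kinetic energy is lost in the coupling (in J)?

No external torque acts about the common axis, so total angular momentum is conserved.
Moments of inertia: I_A = ½(25.2)(0.232)² = 0.6782 kg·m²; I_B = ½(15.5)(0.397)² = 1.221 kg·m².
Taking A's sense as positive: L = (0.6782)(52.4) − (1.221)(31.5) = -2.940 kg·m²·rad/s.
Combined I = 0.6782 + 1.221 = 1.900 kg·m².
ω_f = L / I = -2.940 / 1.900 = -1.547 rad/s.
KE_i = ½ΣIω² = 1537 J; KE_f = ½(1.900)(1.547)² = 2.274 J.

ΔKE lost ≈ 1530 J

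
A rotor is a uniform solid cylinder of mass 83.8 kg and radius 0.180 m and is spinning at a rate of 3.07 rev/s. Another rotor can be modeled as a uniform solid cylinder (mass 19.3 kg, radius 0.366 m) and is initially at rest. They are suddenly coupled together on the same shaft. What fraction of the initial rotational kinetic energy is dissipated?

fraction ≈ 0.488

The coupling torques are internal; angular momentum about the shared axis is conserved.
Moments of inertia: I_A = ½(83.8)(0.180)² = 1.358 kg·m²; I_B = ½(19.3)(0.366)² = 1.293 kg·m².
Taking A's sense as positive: L = (1.358)(3.07) = 4.168 kg·m²·rev/s.
Combined I = 1.358 + 1.293 = 2.650 kg·m².
ω_f = L / I = 4.168 / 2.650 = 1.573 rev/s.
KE_i = ½ΣIω² = 252.6 J; KE_f = ½(2.650)(9.881)² = 129.4 J.
Fraction dissipated = (KE_i − KE_f)/KE_i = 0.4878.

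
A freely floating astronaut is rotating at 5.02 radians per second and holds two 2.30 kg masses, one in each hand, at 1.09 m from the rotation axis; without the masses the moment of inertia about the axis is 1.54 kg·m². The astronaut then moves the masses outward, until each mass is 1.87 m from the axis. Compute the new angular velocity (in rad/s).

Angular momentum about the spin axis is conserved since the torque about it is zero.
I₁ = 1.54 + 2(2.30)(1.09)² = 7.005 kg·m²; I₂ = 1.54 + 2(2.30)(1.87)² = 17.63 kg·m².
ω₂ = I₁ω₁ / I₂ = (7.005)(5.02 rad/s) / (17.63) = 1.995 rad/s.

ω₂ ≈ 2.00 rad/s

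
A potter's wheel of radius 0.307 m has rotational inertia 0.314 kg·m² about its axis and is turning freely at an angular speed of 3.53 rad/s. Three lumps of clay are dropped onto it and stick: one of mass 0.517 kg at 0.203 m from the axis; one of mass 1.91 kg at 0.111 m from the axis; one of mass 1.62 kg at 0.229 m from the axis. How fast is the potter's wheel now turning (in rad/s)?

ω_f ≈ 2.50 rad/s

No external torque acts about the axis; L_before = L_after.
Added inertia Σmr² = (0.517)(0.203)² + (1.91)(0.111)² + (1.62)(0.229)² = 0.1298 kg·m²; I_f = 0.3140 + 0.1298 = 0.4438 kg·m².
ω_f = I_p ω_i / I_f = (0.3140)(3.53) / 0.4438 = 2.498 rad/s.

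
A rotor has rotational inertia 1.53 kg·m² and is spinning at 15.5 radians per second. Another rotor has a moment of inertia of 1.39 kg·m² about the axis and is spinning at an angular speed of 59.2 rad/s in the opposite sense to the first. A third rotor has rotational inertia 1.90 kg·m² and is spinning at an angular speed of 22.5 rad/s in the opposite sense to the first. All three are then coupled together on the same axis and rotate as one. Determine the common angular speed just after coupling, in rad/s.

The coupling torques are internal; angular momentum about the shared axis is conserved.
Taking A's sense as positive: L = (1.530)(15.5) − (1.390)(59.2) − (1.900)(22.5) = -101.3 kg·m²·rad/s.
Combined I = 1.530 + 1.390 + 1.900 = 4.820 kg·m².
ω_f = L / I = -101.3 / 4.820 = -21.02 rad/s.

|ω_f| ≈ 21.0 rad/s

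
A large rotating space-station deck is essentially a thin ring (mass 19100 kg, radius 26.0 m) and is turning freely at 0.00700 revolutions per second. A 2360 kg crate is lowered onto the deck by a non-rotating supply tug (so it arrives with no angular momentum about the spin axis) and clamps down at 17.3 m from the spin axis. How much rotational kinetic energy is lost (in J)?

energy lost ≈ 648 J

No external torque acts about the spin axis; L_before = L_after.
I_p = (19100)(26.0)² = 1.291e+07 kg·m².
Added inertia Σmr² = (2360)(17.3)² = 7.063e+05 kg·m²; I_f = 1.291e+07 + 7.063e+05 = 1.362e+07 kg·m².
ω_f = I_p ω_i / I_f = (1.291e+07)(0.00700) / 1.362e+07 = 0.006637 rev/s.
KE_i = ½(1.291e+07)(0.04398 rad/s)² = 12490 J; KE_f = ½(1.362e+07)(0.04170)² = 11840 J.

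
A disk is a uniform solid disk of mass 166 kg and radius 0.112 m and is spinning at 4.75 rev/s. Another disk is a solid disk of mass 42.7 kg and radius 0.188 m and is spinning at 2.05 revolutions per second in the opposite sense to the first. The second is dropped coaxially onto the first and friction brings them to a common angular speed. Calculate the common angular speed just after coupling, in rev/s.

|ω_f| ≈ 1.89 rev/s

No external torque acts about the common axis, so total angular momentum is conserved.
Moments of inertia: I_A = ½(166)(0.112)² = 1.041 kg·m²; I_B = ½(42.7)(0.188)² = 0.7546 kg·m².
Taking A's sense as positive: L = (1.041)(4.75) − (0.7546)(2.05) = 3.399 kg·m²·rev/s.
Combined I = 1.041 + 0.7546 = 1.796 kg·m².
ω_f = L / I = 3.399 / 1.796 = 1.893 rev/s.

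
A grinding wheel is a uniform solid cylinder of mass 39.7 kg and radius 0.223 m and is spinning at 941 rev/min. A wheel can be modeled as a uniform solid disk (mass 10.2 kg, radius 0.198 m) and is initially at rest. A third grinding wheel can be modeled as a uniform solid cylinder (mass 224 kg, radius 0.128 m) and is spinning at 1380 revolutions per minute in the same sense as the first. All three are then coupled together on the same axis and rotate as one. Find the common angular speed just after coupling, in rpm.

|ω_f| ≈ 1150 rpm

No external torque acts about the common axis, so total angular momentum is conserved.
Moments of inertia: I_A = ½(39.7)(0.223)² = 0.9871 kg·m²; I_B = ½(10.2)(0.198)² = 0.1999 kg·m²; I_C = ½(224)(0.128)² = 1.835 kg·m².
Taking A's sense as positive: L = (0.9871)(941) + (1.835)(1380) = 3461 kg·m²·rpm.
Combined I = 0.9871 + 0.1999 + 1.835 = 3.022 kg·m².
ω_f = L / I = 3461 / 3.022 = 1145 rpm.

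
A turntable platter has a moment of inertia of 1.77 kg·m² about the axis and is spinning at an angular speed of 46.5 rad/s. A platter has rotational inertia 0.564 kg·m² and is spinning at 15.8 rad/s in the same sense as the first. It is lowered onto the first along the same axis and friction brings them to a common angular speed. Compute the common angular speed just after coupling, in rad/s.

No external torque acts about the common axis, so total angular momentum is conserved.
Taking A's sense as positive: L = (1.770)(46.5) + (0.5640)(15.8) = 91.22 kg·m²·rad/s.
Combined I = 1.770 + 0.5640 = 2.334 kg·m².
ω_f = L / I = 91.22 / 2.334 = 39.08 rad/s.

|ω_f| ≈ 39.1 rad/s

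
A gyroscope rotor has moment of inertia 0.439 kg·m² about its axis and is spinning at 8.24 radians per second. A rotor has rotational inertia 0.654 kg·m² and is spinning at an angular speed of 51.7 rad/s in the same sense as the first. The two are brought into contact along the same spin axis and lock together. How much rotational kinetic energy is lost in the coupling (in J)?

No external torque acts about the common axis, so total angular momentum is conserved.
Taking A's sense as positive: L = (0.4390)(8.24) + (0.6540)(51.7) = 37.43 kg·m²·rad/s.
Combined I = 0.4390 + 0.6540 = 1.093 kg·m².
ω_f = L / I = 37.43 / 1.093 = 34.24 rad/s.
KE_i = ½ΣIω² = 888.9 J; KE_f = ½(1.093)(34.24)² = 640.9 J.

ΔKE lost ≈ 248 J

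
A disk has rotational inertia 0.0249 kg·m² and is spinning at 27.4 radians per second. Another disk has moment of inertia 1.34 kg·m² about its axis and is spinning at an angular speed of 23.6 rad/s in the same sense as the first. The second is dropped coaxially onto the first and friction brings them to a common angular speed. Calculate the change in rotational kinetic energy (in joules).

ΔKE ≈ -0.176 J

No external torque acts about the common axis, so total angular momentum is conserved.
Taking A's sense as positive: L = (0.02490)(27.4) + (1.340)(23.6) = 32.31 kg·m²·rad/s.
Combined I = 0.02490 + 1.340 = 1.365 kg·m².
ω_f = L / I = 32.31 / 1.365 = 23.67 rad/s.
KE_i = ½ΣIω² = 382.5 J; KE_f = ½(1.365)(23.67)² = 382.3 J.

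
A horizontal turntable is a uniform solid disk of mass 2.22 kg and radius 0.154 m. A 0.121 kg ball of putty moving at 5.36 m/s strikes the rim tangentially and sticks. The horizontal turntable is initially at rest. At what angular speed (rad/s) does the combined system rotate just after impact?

|ω_f| ≈ 3.42 rad/s

The axle reaction passes through the axle and exerts no torque about it; angular momentum about the axle is conserved through the impact.
I_p = ½(2.22)(0.154)² = 0.02632 kg·m². Taking the sense of the ball of putty's angular momentum as positive, L_{ball} = m v R = (0.121)(5.36)(0.154) = 0.09988 kg·m²/s.
L_i = 0 + 0.09988 = 0.09988 kg·m²/s.
After sticking, I_f = I_p + m R² = 0.02632 + (0.121)(0.154)² = 0.02919 kg·m².
ω_f = L_i / I_f = 0.09988 / 0.02919 = 3.421 rad/s.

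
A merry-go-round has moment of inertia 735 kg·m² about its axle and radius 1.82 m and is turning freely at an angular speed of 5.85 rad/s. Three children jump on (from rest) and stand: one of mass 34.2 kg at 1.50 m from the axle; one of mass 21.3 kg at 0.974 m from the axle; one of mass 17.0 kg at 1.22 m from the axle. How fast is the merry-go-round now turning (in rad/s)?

ω_f ≈ 5.01 rad/s

The added mass arrives with no angular momentum about the axle, and any external torque about the axle is negligible, so the system's angular momentum is conserved.
Added inertia Σmr² = (34.2)(1.50)² + (21.3)(0.974)² + (17.0)(1.22)² = 122.5 kg·m²; I_f = 735.0 + 122.5 = 857.5 kg·m².
ω_f = I_p ω_i / I_f = (735.0)(5.85) / 857.5 = 5.015 rad/s.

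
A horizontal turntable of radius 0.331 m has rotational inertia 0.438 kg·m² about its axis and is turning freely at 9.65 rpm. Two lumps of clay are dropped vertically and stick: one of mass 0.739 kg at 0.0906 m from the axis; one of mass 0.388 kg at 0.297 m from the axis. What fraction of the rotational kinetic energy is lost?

The added mass arrives with no angular momentum about the axis, and any external torque about the axis is negligible, so the system's angular momentum is conserved.
Added inertia Σmr² = (0.739)(0.0906)² + (0.388)(0.297)² = 0.04029 kg·m²; I_f = 0.4380 + 0.04029 = 0.4783 kg·m².
ω_f = I_p ω_i / I_f = (0.4380)(9.65) / 0.4783 = 8.837 rpm.
KE_i = ½(0.4380)(1.011 rad/s)² = 0.2236 J; KE_f = ½(0.4783)(0.9254)² = 0.2048 J.
Fraction lost = 0.08424.

fraction ≈ 0.0842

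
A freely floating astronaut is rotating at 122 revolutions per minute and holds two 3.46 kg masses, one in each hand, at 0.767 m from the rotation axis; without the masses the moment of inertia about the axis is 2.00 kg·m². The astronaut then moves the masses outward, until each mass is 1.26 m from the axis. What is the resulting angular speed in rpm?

ω₂ ≈ 57.0 rpm

With no external torque about the axis, L is conserved: I₁ω₁ = I₂ω₂.
I₁ = 2.00 + 2(3.46)(0.767)² = 6.071 kg·m²; I₂ = 2.00 + 2(3.46)(1.26)² = 12.99 kg·m².
ω₂ = I₁ω₁ / I₂ = (6.071)(122 rpm) / (12.99) = 57.03 rpm.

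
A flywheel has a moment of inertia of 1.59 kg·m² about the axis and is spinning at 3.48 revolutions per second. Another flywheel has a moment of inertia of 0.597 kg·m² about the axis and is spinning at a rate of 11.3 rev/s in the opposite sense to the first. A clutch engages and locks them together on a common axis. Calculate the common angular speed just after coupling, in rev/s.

|ω_f| ≈ 0.555 rev/s

The coupling torques are internal; angular momentum about the shared axis is conserved.
Taking A's sense as positive: L = (1.590)(3.48) − (0.5970)(11.3) = -1.213 kg·m²·rev/s.
Combined I = 1.590 + 0.5970 = 2.187 kg·m².
ω_f = L / I = -1.213 / 2.187 = -0.5546 rev/s.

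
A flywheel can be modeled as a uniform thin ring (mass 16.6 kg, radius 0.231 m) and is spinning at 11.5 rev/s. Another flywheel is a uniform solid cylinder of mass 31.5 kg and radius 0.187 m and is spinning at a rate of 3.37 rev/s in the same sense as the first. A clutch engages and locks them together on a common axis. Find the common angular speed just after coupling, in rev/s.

|ω_f| ≈ 8.38 rev/s

The coupling torques are internal; angular momentum about the shared axis is conserved.
Moments of inertia: I_A = (16.6)(0.231)² = 0.8858 kg·m²; I_B = ½(31.5)(0.187)² = 0.5508 kg·m².
Taking A's sense as positive: L = (0.8858)(11.5) + (0.5508)(3.37) = 12.04 kg·m²·rev/s.
Combined I = 0.8858 + 0.5508 = 1.437 kg·m².
ω_f = L / I = 12.04 / 1.437 = 8.383 rev/s.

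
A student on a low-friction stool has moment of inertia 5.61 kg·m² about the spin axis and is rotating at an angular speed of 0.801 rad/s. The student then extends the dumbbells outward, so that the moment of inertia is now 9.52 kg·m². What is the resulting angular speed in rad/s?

With no external torque about the axis, L is conserved: I₁ω₁ = I₂ω₂.
ω₂ = I₁ω₁ / I₂ = (5.610)(0.801 rad/s) / (9.520) = 0.4720 rad/s.

ω₂ ≈ 0.472 rad/s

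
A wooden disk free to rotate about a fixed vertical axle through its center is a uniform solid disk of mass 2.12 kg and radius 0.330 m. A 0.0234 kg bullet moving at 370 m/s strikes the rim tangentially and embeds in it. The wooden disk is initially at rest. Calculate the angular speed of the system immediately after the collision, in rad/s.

About the axle the impulsive forces during the collision are internal, so angular momentum about that axis is conserved.
I_p = ½(2.12)(0.330)² = 0.1154 kg·m². Taking the sense of the bullet's angular momentum as positive, L_{bullet} = m v R = (0.0234)(370)(0.330) = 2.857 kg·m²/s.
L_i = 0 + 2.857 = 2.857 kg·m²/s.
After sticking, I_f = I_p + m R² = 0.1154 + (0.0234)(0.330)² = 0.1180 kg·m².
ω_f = L_i / I_f = 2.857 / 0.1180 = 24.22 rad/s.

|ω_f| ≈ 24.2 rad/s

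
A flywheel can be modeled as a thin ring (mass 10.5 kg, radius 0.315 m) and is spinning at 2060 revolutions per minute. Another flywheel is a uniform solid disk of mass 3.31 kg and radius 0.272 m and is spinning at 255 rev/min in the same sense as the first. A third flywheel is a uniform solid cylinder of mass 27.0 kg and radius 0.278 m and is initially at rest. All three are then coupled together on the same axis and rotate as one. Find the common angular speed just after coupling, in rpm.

The coupling torques are internal; angular momentum about the shared axis is conserved.
Moments of inertia: I_A = (10.5)(0.315)² = 1.042 kg·m²; I_B = ½(3.31)(0.272)² = 0.1224 kg·m²; I_C = ½(27.0)(0.278)² = 1.043 kg·m².
Taking A's sense as positive: L = (1.042)(2060) + (0.1224)(255) = 2177 kg·m²·rpm.
Combined I = 1.042 + 0.1224 + 1.043 = 2.208 kg·m².
ω_f = L / I = 2177 / 2.208 = 986.3 rpm.

|ω_f| ≈ 986 rpm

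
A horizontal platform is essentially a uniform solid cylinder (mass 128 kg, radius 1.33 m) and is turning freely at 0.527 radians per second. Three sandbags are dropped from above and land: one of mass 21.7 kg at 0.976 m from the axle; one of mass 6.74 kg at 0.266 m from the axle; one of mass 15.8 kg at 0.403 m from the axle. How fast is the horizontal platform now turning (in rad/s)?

The added mass arrives with no angular momentum about the axle, and any external torque about the axle is negligible, so the system's angular momentum is conserved.
I_p = ½(128)(1.33)² = 113.2 kg·m².
Added inertia Σmr² = (21.7)(0.976)² + (6.74)(0.266)² + (15.8)(0.403)² = 23.71 kg·m²; I_f = 113.2 + 23.71 = 136.9 kg·m².
ω_f = I_p ω_i / I_f = (113.2)(0.527) / 136.9 = 0.4357 rad/s.

ω_f ≈ 0.436 rad/s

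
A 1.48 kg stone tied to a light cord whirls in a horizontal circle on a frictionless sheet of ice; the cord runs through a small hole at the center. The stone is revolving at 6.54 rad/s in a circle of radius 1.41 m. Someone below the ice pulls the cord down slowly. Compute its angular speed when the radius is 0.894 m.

No torque about the axis ⇒ m r₁² ω₁ = m r₂² ω₂.
ω₂ = ω₁ (r₁/r₂)² = (6.54)(1.41/0.894)² = 16.27 rad/s.

ω₂ ≈ 16.3 rad/s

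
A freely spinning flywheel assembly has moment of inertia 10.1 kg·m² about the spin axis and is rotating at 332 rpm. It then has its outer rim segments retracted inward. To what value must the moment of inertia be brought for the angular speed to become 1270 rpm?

No external torque acts about the spin axis, so angular momentum is conserved.
I₂ = I₁ω₁ / ω₂ = (10.1)(332) / (1270) = 2.640 kg·m².

I₂ ≈ 2.64 kg·m²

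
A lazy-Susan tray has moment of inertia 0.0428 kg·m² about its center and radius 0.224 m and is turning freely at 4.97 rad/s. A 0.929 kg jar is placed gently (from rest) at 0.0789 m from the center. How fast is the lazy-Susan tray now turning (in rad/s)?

ω_f ≈ 4.38 rad/s

No external torque acts about the center; L_before = L_after.
Added inertia Σmr² = (0.929)(0.0789)² = 0.005783 kg·m²; I_f = 0.04280 + 0.005783 = 0.04858 kg·m².
ω_f = I_p ω_i / I_f = (0.04280)(4.97) / 0.04858 = 4.378 rad/s.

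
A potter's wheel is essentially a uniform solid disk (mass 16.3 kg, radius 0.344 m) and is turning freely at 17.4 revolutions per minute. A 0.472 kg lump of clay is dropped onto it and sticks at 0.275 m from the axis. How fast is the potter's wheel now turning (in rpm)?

ω_f ≈ 16.8 rpm

The added mass arrives with no angular momentum about the axis, and any external torque about the axis is negligible, so the system's angular momentum is conserved.
I_p = ½(16.3)(0.344)² = 0.9644 kg·m².
Added inertia Σmr² = (0.472)(0.275)² = 0.03570 kg·m²; I_f = 0.9644 + 0.03570 = 1.000 kg·m².
ω_f = I_p ω_i / I_f = (0.9644)(17.4) / 1.000 = 16.78 rpm.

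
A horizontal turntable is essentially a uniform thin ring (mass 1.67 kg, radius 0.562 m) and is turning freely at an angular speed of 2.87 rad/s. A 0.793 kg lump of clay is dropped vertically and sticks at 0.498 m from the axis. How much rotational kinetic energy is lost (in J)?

energy lost ≈ 0.590 J

The added mass arrives with no angular momentum about the axis, and any external torque about the axis is negligible, so the system's angular momentum is conserved.
I_p = (1.67)(0.562)² = 0.5275 kg·m².
Added inertia Σmr² = (0.793)(0.498)² = 0.1967 kg·m²; I_f = 0.5275 + 0.1967 = 0.7241 kg·m².
ω_f = I_p ω_i / I_f = (0.5275)(2.87) / 0.7241 = 2.091 rad/s.
KE_i = ½(0.5275)(2.870 rad/s)² = 2.172 J; KE_f = ½(0.7241)(2.091)² = 1.582 J.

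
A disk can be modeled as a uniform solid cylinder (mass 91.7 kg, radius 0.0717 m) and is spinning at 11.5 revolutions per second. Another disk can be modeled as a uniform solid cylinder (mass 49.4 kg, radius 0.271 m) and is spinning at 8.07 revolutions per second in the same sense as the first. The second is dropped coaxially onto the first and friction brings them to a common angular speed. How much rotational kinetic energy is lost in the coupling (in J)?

ΔKE lost ≈ 48.4 J

No external torque acts about the common axis, so total angular momentum is conserved.
Moments of inertia: I_A = ½(91.7)(0.0717)² = 0.2357 kg·m²; I_B = ½(49.4)(0.271)² = 1.814 kg·m².
Taking A's sense as positive: L = (0.2357)(11.5) + (1.814)(8.07) = 17.35 kg·m²·rev/s.
Combined I = 0.2357 + 1.814 = 2.050 kg·m².
ω_f = L / I = 17.35 / 2.050 = 8.464 rev/s.
KE_i = ½ΣIω² = 2947 J; KE_f = ½(2.050)(53.18)² = 2899 J.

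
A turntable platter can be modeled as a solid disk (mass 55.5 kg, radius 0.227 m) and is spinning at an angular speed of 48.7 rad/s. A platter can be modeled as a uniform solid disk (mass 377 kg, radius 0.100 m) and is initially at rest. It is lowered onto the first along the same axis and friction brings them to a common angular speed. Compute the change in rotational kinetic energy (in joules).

ΔKE ≈ -964 J

The coupling torques are internal; angular momentum about the shared axis is conserved.
Moments of inertia: I_A = ½(55.5)(0.227)² = 1.430 kg·m²; I_B = ½(377)(0.100)² = 1.885 kg·m².
Taking A's sense as positive: L = (1.430)(48.7) = 69.64 kg·m²·rad/s.
Combined I = 1.430 + 1.885 = 3.315 kg·m².
ω_f = L / I = 69.64 / 3.315 = 21.01 rad/s.
KE_i = ½ΣIω² = 1696 J; KE_f = ½(3.315)(21.01)² = 731.4 J.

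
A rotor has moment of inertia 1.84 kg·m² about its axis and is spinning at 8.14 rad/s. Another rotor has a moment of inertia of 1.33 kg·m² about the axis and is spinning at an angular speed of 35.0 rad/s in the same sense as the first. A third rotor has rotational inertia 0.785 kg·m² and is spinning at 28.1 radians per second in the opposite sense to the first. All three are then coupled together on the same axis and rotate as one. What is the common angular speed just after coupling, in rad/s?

|ω_f| ≈ 9.98 rad/s

No external torque acts about the common axis, so total angular momentum is conserved.
Taking A's sense as positive: L = (1.840)(8.14) + (1.330)(35.0) − (0.7850)(28.1) = 39.47 kg·m²·rad/s.
Combined I = 1.840 + 1.330 + 0.7850 = 3.955 kg·m².
ω_f = L / I = 39.47 / 3.955 = 9.980 rad/s.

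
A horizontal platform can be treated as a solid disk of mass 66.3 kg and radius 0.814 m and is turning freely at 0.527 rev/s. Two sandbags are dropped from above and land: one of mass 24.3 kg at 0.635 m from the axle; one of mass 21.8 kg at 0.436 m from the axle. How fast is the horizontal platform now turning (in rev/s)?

The added mass arrives with no angular momentum about the axle, and any external torque about the axle is negligible, so the system's angular momentum is conserved.
I_p = ½(66.3)(0.814)² = 21.97 kg·m².
Added inertia Σmr² = (24.3)(0.635)² + (21.8)(0.436)² = 13.94 kg·m²; I_f = 21.97 + 13.94 = 35.91 kg·m².
ω_f = I_p ω_i / I_f = (21.97)(0.527) / 35.91 = 0.3224 rev/s.

ω_f ≈ 0.322 rev/s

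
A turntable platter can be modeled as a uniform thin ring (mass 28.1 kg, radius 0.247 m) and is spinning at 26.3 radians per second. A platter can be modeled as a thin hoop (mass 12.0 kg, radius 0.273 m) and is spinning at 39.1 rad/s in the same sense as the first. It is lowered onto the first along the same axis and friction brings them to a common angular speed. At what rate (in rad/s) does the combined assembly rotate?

|ω_f| ≈ 30.7 rad/s

The coupling torques are internal; angular momentum about the shared axis is conserved.
Moments of inertia: I_A = (28.1)(0.247)² = 1.714 kg·m²; I_B = (12.0)(0.273)² = 0.8943 kg·m².
Taking A's sense as positive: L = (1.714)(26.3) + (0.8943)(39.1) = 80.06 kg·m²·rad/s.
Combined I = 1.714 + 0.8943 = 2.609 kg·m².
ω_f = L / I = 80.06 / 2.609 = 30.69 rad/s.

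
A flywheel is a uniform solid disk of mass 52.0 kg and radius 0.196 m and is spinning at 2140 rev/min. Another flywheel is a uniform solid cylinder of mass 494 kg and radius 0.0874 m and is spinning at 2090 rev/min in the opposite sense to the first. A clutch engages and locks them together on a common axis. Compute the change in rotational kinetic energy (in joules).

No external torque acts about the common axis, so total angular momentum is conserved.
Moments of inertia: I_A = ½(52.0)(0.196)² = 0.9988 kg·m²; I_B = ½(494)(0.0874)² = 1.887 kg·m².
Taking A's sense as positive: L = (0.9988)(2140) − (1.887)(2090) = -1806 kg·m²·rpm.
Combined I = 0.9988 + 1.887 = 2.886 kg·m².
ω_f = L / I = -1806 / 2.886 = -625.8 rpm.
KE_i = ½ΣIω² = 70270 J; KE_f = ½(2.886)(65.54)² = 6197 J.

ΔKE ≈ -64100 J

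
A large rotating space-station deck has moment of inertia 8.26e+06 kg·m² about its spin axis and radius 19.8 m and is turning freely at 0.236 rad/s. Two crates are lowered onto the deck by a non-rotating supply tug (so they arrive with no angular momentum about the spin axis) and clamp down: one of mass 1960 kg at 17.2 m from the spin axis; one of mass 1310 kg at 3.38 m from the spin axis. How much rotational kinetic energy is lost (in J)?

energy lost ≈ 15500 J

The added mass arrives with no angular momentum about the spin axis, and any external torque about the spin axis is negligible, so the system's angular momentum is conserved.
Added inertia Σmr² = (1960)(17.2)² + (1310)(3.38)² = 5.948e+05 kg·m²; I_f = 8.260e+06 + 5.948e+05 = 8.855e+06 kg·m².
ω_f = I_p ω_i / I_f = (8.260e+06)(0.236) / 8.855e+06 = 0.2201 rad/s.
KE_i = ½(8.260e+06)(0.2360 rad/s)² = 2.300e+05 J; KE_f = ½(8.855e+06)(0.2201)² = 2.146e+05 J.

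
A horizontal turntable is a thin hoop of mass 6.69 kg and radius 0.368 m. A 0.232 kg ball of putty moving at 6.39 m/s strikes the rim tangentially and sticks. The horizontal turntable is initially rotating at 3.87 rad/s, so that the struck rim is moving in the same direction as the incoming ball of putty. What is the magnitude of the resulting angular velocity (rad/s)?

The axle reaction passes through the axle and exerts no torque about it; angular momentum about the axle is conserved through the impact.
I_p = (6.69)(0.368)² = 0.9060 kg·m². Taking the sense of the ball of putty's angular momentum as positive, L_{ball} = m v R = (0.232)(6.39)(0.368) = 0.5456 kg·m²/s.
L_i = +I_p ω_p + m v R = +(0.9060)(3.87) + 0.5456 = 4.052 kg·m²/s.
After sticking, I_f = I_p + m R² = 0.9060 + (0.232)(0.368)² = 0.9374 kg·m².
ω_f = L_i / I_f = 4.052 / 0.9374 = 4.322 rad/s.

|ω_f| ≈ 4.32 rad/s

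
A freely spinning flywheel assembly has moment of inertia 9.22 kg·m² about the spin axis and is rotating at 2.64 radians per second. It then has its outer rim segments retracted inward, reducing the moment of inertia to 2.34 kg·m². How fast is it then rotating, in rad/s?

Angular momentum about the spin axis is conserved since the torque about it is zero.
ω₂ = I₁ω₁ / I₂ = (9.220)(2.64 rad/s) / (2.340) = 10.40 rad/s.

ω₂ ≈ 10.4 rad/s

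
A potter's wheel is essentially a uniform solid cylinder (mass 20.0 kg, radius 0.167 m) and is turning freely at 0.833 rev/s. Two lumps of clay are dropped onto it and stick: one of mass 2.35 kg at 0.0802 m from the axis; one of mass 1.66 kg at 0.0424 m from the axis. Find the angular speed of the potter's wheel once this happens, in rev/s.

ω_f ≈ 0.782 rev/s

The added mass arrives with no angular momentum about the axis, and any external torque about the axis is negligible, so the system's angular momentum is conserved.
I_p = ½(20.0)(0.167)² = 0.2789 kg·m².
Added inertia Σmr² = (2.35)(0.0802)² + (1.66)(0.0424)² = 0.01810 kg·m²; I_f = 0.2789 + 0.01810 = 0.2970 kg·m².
ω_f = I_p ω_i / I_f = (0.2789)(0.833) / 0.2970 = 0.7822 rev/s.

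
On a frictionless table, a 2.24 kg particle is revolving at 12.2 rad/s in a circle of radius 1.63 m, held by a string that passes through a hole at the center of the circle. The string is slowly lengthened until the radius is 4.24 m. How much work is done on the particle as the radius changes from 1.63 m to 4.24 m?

W ≈ -377 J

The constraining force is radial, so m r² ω about the center is conserved.
ω₂ = ω₁ (r₁/r₂)² = (12.2)(1.63/4.24)² = 1.803 rad/s.
W = ΔKE = ½m(v₂² − v₁²) = -377.5 J.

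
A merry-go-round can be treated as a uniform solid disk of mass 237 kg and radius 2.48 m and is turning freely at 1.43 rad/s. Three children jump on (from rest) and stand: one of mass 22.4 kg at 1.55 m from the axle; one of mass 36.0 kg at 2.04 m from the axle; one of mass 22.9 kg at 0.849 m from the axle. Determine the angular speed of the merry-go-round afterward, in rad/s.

ω_f ≈ 1.10 rad/s

No external torque acts about the axle; L_before = L_after.
I_p = ½(237)(2.48)² = 728.8 kg·m².
Added inertia Σmr² = (22.4)(1.55)² + (36.0)(2.04)² + (22.9)(0.849)² = 220.1 kg·m²; I_f = 728.8 + 220.1 = 949.0 kg·m².
ω_f = I_p ω_i / I_f = (728.8)(1.43) / 949.0 = 1.098 rad/s.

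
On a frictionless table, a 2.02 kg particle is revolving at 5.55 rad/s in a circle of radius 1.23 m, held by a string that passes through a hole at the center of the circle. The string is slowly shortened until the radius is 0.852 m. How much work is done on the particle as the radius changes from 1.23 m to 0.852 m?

W ≈ 51.0 J

The constraining force is radial, so m r² ω about the center is conserved.
ω₂ = ω₁ (r₁/r₂)² = (5.55)(1.23/0.852)² = 11.57 rad/s.
W = ΔKE = ½m(v₂² − v₁²) = 51.03 J.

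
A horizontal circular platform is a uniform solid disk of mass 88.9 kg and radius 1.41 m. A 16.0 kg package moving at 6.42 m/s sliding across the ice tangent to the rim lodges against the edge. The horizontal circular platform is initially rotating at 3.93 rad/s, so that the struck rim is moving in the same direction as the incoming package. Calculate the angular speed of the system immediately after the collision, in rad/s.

The axle reaction passes through the central axle and exerts no torque about it; angular momentum about the central axle is conserved through the impact.
I_p = ½(88.9)(1.41)² = 88.37 kg·m². Taking the sense of the package's angular momentum as positive, L_{package} = m v R = (16.0)(6.42)(1.41) = 144.8 kg·m²/s.
L_i = +I_p ω_p + m v R = +(88.37)(3.93) + 144.8 = 492.1 kg·m²/s.
After sticking, I_f = I_p + m R² = 88.37 + (16.0)(1.41)² = 120.2 kg·m².
ω_f = L_i / I_f = 492.1 / 120.2 = 4.095 rad/s.

|ω_f| ≈ 4.09 rad/s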